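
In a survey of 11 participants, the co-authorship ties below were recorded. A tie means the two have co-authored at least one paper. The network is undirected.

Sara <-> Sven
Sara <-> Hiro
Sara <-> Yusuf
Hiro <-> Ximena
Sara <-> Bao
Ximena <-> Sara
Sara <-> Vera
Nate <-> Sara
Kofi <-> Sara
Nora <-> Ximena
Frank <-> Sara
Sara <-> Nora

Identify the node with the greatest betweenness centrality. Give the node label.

Unnormalized betweenness of each node: Bao:0, Frank:0, Hiro:0, Kofi:0, Nate:0, Nora:0, Sara:85/2, Sven:0, Vera:0, Ximena:1/2, Yusuf:0.
Sara has the largest value, 85/2, making it the main broker — the node through which the most shortest paths run.

Sara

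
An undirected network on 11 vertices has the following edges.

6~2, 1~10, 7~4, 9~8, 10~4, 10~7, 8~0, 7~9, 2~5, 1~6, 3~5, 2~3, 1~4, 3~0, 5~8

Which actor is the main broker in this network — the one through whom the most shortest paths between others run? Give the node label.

8

Unnormalized betweenness of each node: 0:3/2, 1:28/3, 2:32/3, 3:7/2, 4:5/2, 5:11/2, 6:10, 7:28/3, 8:67/6, 9:10, 10:5/2.
8 has the largest value, 67/6, making it the main broker — the node through which the most shortest paths run.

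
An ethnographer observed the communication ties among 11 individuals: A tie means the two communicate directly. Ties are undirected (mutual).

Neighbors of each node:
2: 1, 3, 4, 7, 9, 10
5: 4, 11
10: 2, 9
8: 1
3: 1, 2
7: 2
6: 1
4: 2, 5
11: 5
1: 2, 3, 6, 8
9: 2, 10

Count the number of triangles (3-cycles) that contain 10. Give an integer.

1

10's neighbors: 2 and 9.
Neighbor pairs that are themselves tied: 10–2–9. Each forms one triangle with 10, for 1 in total.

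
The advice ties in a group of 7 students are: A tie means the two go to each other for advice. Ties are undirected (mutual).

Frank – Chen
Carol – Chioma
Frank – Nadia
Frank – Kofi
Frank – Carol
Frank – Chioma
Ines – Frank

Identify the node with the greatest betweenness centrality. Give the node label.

Unnormalized betweenness of each node: Carol:0, Chen:0, Chioma:0, Frank:14, Ines:0, Kofi:0, Nadia:0.
Frank has the largest value, 14, making it the main broker — the node through which the most shortest paths run.

Frank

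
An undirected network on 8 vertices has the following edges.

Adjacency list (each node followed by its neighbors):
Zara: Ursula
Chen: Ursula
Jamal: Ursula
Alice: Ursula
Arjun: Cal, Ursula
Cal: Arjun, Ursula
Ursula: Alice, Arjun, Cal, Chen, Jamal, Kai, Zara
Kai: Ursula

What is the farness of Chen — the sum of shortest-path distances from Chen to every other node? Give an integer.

13

Distances from Chen: Alice:2, Arjun:2, Cal:2, Jamal:2, Kai:2, Ursula:1, Zara:2.
Sum = 2 + 2 + 2 + 2 + 2 + 1 + 2 = 13.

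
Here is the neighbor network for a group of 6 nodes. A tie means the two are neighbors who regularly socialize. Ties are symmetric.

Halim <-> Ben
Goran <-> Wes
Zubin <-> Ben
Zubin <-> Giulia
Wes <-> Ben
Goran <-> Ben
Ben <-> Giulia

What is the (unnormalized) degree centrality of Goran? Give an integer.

Goran is directly tied to Ben and Wes. That is 2 neighbors, so the degree of Goran is 2.

2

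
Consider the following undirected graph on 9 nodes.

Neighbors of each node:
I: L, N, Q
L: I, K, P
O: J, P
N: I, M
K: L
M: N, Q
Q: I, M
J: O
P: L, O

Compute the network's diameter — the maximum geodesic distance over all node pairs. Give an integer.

6

Eccentricity of each node (its greatest distance to any other): I:4, J:6, K:4, L:3, M:6, N:5, O:5, P:4, Q:5.
The maximum eccentricity is 6, realized for instance by the pair J–M via J – O – P – L – I – N – M. So the diameter is 6.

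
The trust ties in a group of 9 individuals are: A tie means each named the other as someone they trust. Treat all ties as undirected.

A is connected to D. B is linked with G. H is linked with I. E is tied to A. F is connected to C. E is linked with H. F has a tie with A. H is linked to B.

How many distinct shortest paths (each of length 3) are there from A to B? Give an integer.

The shortest distance is 3, and the only length-3 path is A–E–H–B. So there is exactly 1 shortest path.

1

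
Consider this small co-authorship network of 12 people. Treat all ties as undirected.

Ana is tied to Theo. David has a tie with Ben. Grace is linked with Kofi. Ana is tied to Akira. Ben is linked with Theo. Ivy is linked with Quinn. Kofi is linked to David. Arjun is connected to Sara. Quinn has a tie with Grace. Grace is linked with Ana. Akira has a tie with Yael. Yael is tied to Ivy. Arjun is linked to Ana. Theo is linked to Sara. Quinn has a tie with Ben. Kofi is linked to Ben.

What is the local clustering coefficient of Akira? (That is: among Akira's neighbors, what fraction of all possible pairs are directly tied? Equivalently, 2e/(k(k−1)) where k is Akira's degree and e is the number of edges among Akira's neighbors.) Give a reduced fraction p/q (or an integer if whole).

Akira's neighbors: Ana and Yael (k = 2).
Possible neighbor pairs: C(2,2) = 1. Edges among them: none → e = 0.
Clustering(Akira) = 0/1.

0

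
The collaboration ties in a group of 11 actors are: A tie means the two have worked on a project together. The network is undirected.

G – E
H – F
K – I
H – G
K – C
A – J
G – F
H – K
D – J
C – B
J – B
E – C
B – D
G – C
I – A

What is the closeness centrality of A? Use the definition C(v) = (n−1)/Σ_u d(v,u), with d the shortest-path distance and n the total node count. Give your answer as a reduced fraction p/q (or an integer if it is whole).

5/13

Distances from A: B:2, C:3, D:2, E:4, F:4, G:4, H:3, I:1, J:1, K:2. Sum = 26.
n = 11, so closeness = 10/26 = 5/13.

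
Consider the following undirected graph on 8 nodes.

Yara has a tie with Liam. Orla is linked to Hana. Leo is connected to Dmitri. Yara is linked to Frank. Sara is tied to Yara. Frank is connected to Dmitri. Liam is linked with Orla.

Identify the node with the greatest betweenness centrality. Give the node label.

Yara

Unnormalized betweenness of each node: Dmitri:6, Frank:10, Hana:0, Leo:0, Liam:10, Orla:6, Sara:0, Yara:15.
Yara has the largest value, 15, making it the main broker — the node through which the most shortest paths run.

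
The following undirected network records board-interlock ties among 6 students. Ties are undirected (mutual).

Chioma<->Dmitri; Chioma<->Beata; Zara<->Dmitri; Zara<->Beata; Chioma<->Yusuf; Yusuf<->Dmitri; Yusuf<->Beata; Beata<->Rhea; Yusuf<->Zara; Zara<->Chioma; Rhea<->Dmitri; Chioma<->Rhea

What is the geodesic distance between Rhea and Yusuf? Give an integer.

One shortest route is Rhea – Chioma – Yusuf, which uses 2 edges, and Rhea and Yusuf are not directly tied, so nothing shorter exists. So d(Rhea,Yusuf) = 2.

2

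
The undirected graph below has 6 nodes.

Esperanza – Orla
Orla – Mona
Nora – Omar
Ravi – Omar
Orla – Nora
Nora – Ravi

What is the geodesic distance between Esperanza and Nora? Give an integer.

One shortest route is Esperanza – Orla – Nora, which uses 2 edges, and Esperanza and Nora are not directly tied, so nothing shorter exists. So d(Esperanza,Nora) = 2.

2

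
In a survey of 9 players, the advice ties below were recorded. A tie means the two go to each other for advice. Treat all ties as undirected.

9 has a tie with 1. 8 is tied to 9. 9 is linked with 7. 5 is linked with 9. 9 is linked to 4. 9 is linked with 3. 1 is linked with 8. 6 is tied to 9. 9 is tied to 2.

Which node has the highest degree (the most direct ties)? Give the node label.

Degrees — 1:2, 2:1, 3:1, 4:1, 5:1, 6:1, 7:1, 8:2, 9:8.
The maximum is 8, attained only by 9.

9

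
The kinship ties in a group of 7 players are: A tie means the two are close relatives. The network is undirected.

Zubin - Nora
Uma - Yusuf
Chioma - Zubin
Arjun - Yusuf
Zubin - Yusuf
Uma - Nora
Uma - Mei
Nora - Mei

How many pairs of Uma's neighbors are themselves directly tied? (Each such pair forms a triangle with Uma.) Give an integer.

1

Uma's neighbors: Mei, Nora, and Yusuf.
Neighbor pairs that are themselves tied: Uma–Mei–Nora. Each forms one triangle with Uma, for 1 in total.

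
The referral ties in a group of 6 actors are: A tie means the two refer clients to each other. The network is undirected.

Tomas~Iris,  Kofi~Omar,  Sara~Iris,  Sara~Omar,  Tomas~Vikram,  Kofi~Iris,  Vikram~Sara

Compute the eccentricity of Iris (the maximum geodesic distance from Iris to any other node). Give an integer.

Distances from Iris: Kofi:1, Omar:2, Sara:1, Tomas:1, Vikram:2.
The largest is 2 (to Vikram and Omar), so the eccentricity of Iris is 2.

2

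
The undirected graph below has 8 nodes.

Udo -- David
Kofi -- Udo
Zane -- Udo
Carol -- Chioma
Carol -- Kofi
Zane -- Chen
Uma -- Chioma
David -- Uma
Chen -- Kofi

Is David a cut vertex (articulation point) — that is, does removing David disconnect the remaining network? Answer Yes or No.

No

Even without David, every remaining node can still reach every other (the residual graph is connected), so David is not a cut vertex.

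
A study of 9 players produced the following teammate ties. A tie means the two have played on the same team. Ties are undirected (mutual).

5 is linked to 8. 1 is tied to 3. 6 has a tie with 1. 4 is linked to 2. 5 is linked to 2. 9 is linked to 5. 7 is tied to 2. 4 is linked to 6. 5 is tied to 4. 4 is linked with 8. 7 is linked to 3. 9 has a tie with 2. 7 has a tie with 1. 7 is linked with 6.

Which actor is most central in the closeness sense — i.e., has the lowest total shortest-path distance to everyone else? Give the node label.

2

Farness (sum of distances to all others) for each node — 1:16, 2:12, 3:19, 4:13, 5:14, 6:14, 7:13, 8:18, 9:17.
The smallest farness is 12, for 2, so 2 has the highest closeness.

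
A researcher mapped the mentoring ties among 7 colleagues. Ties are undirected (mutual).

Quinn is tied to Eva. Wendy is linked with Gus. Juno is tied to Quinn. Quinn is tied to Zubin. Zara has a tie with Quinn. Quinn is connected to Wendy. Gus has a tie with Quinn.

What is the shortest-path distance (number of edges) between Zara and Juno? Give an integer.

One shortest route is Zara – Quinn – Juno, which uses 2 edges, and Zara and Juno are not directly tied, so nothing shorter exists. So d(Zara,Juno) = 2.

2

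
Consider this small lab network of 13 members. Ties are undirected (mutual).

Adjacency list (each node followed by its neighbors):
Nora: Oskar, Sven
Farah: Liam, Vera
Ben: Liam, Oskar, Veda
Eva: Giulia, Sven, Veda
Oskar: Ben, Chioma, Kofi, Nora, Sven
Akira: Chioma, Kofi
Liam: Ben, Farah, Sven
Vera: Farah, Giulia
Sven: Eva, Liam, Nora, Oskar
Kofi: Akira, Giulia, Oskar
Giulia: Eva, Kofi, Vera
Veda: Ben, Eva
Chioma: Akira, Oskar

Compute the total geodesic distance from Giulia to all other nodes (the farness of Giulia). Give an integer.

25

Distances from Giulia: Akira:2, Ben:3, Chioma:3, Eva:1, Farah:2, Kofi:1, Liam:3, Nora:3, Oskar:2, Sven:2, Veda:2, Vera:1.
Sum = 2 + 3 + 3 + 1 + 2 + 1 + 3 + 3 + 2 + 2 + 2 + 1 = 25.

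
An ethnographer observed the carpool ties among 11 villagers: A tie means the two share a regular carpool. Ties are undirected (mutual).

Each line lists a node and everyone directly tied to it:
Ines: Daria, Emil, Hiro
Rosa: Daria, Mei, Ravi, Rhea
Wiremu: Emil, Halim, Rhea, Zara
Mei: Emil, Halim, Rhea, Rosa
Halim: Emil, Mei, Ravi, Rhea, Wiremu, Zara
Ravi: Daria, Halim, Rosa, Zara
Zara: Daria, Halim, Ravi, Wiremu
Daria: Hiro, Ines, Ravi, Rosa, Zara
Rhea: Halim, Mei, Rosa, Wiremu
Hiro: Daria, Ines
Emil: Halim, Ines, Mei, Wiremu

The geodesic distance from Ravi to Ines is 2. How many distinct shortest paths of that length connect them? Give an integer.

1

The shortest distance is 2, and the only length-2 path is Ravi–Daria–Ines. So there is exactly 1 shortest path.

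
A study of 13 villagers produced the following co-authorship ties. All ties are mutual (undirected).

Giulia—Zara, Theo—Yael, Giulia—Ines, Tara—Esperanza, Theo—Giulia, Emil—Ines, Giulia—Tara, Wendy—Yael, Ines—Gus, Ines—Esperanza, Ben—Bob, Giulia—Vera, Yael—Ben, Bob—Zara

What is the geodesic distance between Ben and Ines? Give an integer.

4

One shortest route is Ben – Bob – Zara – Giulia – Ines, which uses 4 edges, and at distance 3 from Ben we only reach {Giulia}, which does not include Ines. So d(Ben,Ines) = 4.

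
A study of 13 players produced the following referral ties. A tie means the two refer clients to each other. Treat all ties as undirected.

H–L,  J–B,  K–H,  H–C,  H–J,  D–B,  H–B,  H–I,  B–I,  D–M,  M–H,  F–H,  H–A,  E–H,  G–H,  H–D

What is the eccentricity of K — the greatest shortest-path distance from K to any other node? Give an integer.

Distances from K: A:2, B:2, C:2, D:2, E:2, F:2, G:2, H:1, I:2, J:2, L:2, M:2.
The largest is 2 (to C, F, A, L, E, J, I, D, M, B, and G), so the eccentricity of K is 2.

2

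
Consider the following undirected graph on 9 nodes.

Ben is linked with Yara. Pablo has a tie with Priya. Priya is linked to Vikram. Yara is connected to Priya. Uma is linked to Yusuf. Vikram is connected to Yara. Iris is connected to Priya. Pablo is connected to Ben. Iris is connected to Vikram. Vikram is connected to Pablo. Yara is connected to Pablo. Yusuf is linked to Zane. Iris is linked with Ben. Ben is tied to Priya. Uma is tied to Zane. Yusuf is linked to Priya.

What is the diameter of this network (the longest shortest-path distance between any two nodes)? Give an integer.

3

Eccentricity of each node (its greatest distance to any other): Ben:3, Iris:3, Pablo:3, Priya:2, Uma:3, Vikram:3, Yara:3, Yusuf:2, Zane:3.
The maximum eccentricity is 3, realized for instance by the pair Pablo–Zane via Pablo – Priya – Yusuf – Zane. So the diameter is 3.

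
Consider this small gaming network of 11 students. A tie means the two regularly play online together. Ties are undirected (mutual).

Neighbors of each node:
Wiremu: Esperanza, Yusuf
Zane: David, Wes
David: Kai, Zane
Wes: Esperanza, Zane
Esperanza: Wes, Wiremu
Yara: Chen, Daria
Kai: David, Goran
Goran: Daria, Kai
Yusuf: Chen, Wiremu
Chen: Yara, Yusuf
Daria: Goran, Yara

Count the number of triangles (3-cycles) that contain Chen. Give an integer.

Chen's neighbors are Yara and Yusuf, but none of them are tied to each other, so no triangle contains Chen.

0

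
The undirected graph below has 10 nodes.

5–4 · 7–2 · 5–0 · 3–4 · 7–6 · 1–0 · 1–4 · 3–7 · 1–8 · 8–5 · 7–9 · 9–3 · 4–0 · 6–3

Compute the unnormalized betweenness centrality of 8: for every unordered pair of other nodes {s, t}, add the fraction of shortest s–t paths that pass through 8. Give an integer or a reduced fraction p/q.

1/3

Pairs whose geodesics pass through 8 — 5–1: 1/3.
All other pairs contribute 0.
Summing the contributions gives betweenness(8) = 1/3.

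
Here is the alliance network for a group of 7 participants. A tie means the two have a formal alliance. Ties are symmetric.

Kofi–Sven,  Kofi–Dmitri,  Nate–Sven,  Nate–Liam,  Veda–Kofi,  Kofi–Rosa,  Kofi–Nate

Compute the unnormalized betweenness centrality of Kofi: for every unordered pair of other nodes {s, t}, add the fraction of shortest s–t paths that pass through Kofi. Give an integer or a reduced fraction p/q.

Pairs whose geodesics pass through Kofi — Veda–Liam: 1; Veda–Dmitri: 1; Veda–Rosa: 1; Veda–Sven: 1; Veda–Nate: 1; Liam–Dmitri: 1; Liam–Rosa: 1; Dmitri–Rosa: 1; Dmitri–Sven: 1; Dmitri–Nate: 1; Rosa–Sven: 1; Rosa–Nate: 1.
All other pairs contribute 0.
Summing the contributions gives betweenness(Kofi) = 12.

12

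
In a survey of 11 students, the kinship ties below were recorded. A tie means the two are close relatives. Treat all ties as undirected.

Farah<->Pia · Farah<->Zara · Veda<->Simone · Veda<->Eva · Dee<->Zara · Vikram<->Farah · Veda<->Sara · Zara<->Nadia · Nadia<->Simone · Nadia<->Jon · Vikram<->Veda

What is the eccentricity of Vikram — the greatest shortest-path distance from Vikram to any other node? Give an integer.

Distances from Vikram: Dee:3, Eva:2, Farah:1, Jon:4, Nadia:3, Pia:2, Sara:2, Simone:2, Veda:1, Zara:2.
The largest is 4 (to Jon), so the eccentricity of Vikram is 4.

4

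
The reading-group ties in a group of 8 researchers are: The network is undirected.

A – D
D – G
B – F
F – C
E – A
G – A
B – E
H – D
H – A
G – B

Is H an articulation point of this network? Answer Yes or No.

Even without H, every remaining node can still reach every other (the residual graph is connected), so H is not a cut vertex.

No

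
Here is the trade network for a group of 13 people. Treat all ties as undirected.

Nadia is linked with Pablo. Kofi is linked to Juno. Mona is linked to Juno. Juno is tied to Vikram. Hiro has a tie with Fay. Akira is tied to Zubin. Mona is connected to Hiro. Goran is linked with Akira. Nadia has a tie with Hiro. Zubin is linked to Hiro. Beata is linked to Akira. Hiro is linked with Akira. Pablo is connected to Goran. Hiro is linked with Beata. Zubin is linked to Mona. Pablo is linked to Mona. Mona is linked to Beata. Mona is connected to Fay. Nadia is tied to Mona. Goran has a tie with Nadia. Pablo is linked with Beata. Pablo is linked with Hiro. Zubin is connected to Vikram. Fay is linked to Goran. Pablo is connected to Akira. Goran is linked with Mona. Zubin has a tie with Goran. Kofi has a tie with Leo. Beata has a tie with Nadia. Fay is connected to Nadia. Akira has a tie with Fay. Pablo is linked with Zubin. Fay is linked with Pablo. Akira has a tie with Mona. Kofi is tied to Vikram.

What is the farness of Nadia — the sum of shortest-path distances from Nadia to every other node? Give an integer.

22

Distances from Nadia: Akira:2, Beata:1, Fay:1, Goran:1, Hiro:1, Juno:2, Kofi:3, Leo:4, Mona:1, Pablo:1, Vikram:3, Zubin:2.
Sum = 2 + 1 + 1 + 1 + 1 + 2 + 3 + 4 + 1 + 1 + 3 + 2 = 22.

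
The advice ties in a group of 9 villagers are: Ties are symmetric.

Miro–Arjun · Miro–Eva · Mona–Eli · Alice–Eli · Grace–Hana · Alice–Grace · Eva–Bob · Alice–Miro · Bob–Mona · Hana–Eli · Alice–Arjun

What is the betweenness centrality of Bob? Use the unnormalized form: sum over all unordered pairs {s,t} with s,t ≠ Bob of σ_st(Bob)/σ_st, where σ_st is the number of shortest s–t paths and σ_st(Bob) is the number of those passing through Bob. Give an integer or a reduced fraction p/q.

Pairs whose geodesics pass through Bob — Eli–Eva: 1/2; Mona–Eva: 1; Mona–Miro: 1/2; Eva–Hana: 1/3.
All other pairs contribute 0.
Summing the contributions gives betweenness(Bob) = 7/3.

7/3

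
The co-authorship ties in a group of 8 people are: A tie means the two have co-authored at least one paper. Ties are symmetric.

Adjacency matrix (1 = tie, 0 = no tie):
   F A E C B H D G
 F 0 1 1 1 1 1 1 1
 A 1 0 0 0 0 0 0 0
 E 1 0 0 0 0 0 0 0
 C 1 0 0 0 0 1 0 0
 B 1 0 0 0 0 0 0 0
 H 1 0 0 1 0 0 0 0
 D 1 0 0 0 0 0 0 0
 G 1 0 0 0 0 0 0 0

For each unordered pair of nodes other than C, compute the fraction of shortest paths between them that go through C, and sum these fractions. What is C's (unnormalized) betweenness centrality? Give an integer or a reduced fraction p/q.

No shortest path between any pair of other nodes passes through C.
Summing the contributions gives betweenness(C) = 0.

0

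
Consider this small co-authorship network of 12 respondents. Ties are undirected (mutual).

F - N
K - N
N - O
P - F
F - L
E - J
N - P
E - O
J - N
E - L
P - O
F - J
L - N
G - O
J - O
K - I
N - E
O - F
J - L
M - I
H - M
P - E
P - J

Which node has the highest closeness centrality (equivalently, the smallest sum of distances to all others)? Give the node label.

Farness (sum of distances to all others) for each node — E:23, F:23, G:32, H:46, I:28, J:22, K:22, L:25, M:36, N:18, O:22, P:23.
The smallest farness is 18, for N, so N has the highest closeness.

N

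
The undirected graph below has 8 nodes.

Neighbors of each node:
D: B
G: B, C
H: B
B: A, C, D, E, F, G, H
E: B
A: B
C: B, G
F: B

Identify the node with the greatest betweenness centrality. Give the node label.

B

Unnormalized betweenness of each node: A:0, B:20, C:0, D:0, E:0, F:0, G:0, H:0.
B has the largest value, 20, making it the main broker — the node through which the most shortest paths run.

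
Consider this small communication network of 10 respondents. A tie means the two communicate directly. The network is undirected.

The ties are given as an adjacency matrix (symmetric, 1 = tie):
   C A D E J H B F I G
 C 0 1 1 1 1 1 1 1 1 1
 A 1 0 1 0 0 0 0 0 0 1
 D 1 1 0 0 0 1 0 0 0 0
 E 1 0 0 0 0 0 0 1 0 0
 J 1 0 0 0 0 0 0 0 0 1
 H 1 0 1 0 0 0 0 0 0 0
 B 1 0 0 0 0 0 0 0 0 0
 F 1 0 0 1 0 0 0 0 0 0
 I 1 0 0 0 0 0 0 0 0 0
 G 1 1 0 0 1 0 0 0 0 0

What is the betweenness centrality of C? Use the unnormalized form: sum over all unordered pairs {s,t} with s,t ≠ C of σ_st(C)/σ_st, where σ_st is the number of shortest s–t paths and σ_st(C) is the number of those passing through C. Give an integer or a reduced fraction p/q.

Pairs whose geodesics pass through C — A–E: 1; A–J: 1/2; A–H: 1/2; A–B: 1; A–F: 1; A–I: 1; D–E: 1; D–J: 1; D–B: 1; D–F: 1; D–I: 1; D–G: 1/2; E–J: 1; E–H: 1 … (+17 more pairs).
All other pairs contribute 0.
Summing the contributions gives betweenness(C) = 59/2.

59/2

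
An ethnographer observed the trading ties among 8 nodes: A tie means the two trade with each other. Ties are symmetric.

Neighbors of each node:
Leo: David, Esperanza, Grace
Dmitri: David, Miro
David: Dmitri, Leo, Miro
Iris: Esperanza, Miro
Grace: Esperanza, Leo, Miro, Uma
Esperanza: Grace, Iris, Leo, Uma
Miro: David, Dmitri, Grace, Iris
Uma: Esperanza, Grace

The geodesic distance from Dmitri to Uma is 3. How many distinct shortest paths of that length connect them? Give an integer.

The shortest distance is 3, and the only length-3 path is Dmitri–Miro–Grace–Uma. So there is exactly 1 shortest path.

1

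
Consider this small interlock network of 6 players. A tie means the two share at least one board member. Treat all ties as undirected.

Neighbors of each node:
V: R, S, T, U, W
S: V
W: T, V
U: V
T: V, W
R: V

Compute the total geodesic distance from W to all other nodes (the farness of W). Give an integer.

Distances from W: R:2, S:2, T:1, U:2, V:1.
Sum = 2 + 2 + 1 + 2 + 1 = 8.

8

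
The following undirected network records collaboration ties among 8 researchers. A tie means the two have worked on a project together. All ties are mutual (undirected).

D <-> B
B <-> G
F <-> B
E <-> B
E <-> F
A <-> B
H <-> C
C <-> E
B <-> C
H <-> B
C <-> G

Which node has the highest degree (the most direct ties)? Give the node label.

B

Degrees — A:1, B:7, C:4, D:1, E:3, F:2, G:2, H:2.
The maximum is 7, attained only by B.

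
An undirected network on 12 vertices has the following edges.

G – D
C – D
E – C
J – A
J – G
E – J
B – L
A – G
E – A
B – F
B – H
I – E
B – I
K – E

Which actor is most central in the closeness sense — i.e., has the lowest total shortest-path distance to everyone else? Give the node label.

Farness (sum of distances to all others) for each node — A:26, B:26, C:27, D:33, E:20, F:36, G:32, H:36, I:22, J:26, K:30, L:36.
The smallest farness is 20, for E, so E has the highest closeness.

E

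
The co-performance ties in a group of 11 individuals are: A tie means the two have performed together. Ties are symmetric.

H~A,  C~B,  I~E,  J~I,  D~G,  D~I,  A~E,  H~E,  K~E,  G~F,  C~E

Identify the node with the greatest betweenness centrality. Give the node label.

Unnormalized betweenness of each node: A:0, B:0, C:9, D:16, E:33, F:0, G:9, H:0, I:27, J:0, K:0.
E has the largest value, 33, making it the main broker — the node through which the most shortest paths run.

E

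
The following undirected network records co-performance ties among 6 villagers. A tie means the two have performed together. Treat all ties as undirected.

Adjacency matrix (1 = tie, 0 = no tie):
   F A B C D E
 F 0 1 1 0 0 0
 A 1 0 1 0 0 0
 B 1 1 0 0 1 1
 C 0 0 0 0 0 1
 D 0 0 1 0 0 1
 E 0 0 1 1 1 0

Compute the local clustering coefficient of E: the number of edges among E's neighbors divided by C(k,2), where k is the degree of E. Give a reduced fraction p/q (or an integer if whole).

1/3

E's neighbors: B, C, and D (k = 3).
Possible neighbor pairs: C(3,2) = 3. Edges among them: B–D → e = 1.
Clustering(E) = 1/3.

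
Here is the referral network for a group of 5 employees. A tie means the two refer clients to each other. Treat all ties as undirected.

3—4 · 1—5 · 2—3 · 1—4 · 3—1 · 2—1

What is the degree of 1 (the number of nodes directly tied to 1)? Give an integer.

4

1 is directly tied to 2, 3, 4, and 5. That is 4 neighbors, so the degree of 1 is 4.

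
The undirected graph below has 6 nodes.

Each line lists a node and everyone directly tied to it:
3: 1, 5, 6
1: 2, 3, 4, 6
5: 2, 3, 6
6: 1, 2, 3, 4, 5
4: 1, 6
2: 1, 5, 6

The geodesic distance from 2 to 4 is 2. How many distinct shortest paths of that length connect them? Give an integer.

2

The shortest distance is 2. The length-2 paths are: 2–1–4; 2–6–4.
That gives 2 distinct shortest paths.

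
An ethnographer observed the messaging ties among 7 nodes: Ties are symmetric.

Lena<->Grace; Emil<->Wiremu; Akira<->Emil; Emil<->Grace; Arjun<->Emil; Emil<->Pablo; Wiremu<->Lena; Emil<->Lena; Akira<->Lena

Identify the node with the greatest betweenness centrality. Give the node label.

Emil

Unnormalized betweenness of each node: Akira:0, Arjun:0, Emil:21/2, Grace:0, Lena:3/2, Pablo:0, Wiremu:0.
Emil has the largest value, 21/2, making it the main broker — the node through which the most shortest paths run.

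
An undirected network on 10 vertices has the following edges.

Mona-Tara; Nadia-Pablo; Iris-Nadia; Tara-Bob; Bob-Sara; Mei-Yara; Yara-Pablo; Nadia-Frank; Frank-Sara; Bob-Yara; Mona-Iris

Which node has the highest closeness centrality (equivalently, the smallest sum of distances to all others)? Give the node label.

Bob

Farness (sum of distances to all others) for each node — Bob:17, Frank:21, Iris:21, Mei:26, Mona:22, Nadia:18, Pablo:19, Sara:20, Tara:20, Yara:18.
The smallest farness is 17, for Bob, so Bob has the highest closeness.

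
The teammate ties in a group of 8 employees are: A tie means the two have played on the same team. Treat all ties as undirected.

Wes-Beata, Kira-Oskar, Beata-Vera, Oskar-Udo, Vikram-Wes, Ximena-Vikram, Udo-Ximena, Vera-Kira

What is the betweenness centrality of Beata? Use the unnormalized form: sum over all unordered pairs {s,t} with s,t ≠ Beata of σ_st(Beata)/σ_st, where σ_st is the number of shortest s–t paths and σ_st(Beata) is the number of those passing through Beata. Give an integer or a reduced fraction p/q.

9/2

Pairs whose geodesics pass through Beata — Vera–Ximena: 1/2; Vera–Vikram: 1; Vera–Wes: 1; Kira–Vikram: 1/2; Kira–Wes: 1; Oskar–Wes: 1/2.
All other pairs contribute 0.
Summing the contributions gives betweenness(Beata) = 9/2.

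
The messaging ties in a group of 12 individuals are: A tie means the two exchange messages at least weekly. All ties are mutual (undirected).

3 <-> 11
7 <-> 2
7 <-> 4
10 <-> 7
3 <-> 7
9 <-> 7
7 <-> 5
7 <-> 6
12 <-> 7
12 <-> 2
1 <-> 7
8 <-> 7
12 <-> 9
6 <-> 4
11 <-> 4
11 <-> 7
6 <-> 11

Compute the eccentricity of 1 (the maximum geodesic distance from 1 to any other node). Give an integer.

2

Distances from 1: 2:2, 3:2, 4:2, 5:2, 6:2, 7:1, 8:2, 9:2, 10:2, 11:2, 12:2.
The largest is 2 (to 5, 6, 8, 9, 11, 2, 10, 4, 3, and 12), so the eccentricity of 1 is 2.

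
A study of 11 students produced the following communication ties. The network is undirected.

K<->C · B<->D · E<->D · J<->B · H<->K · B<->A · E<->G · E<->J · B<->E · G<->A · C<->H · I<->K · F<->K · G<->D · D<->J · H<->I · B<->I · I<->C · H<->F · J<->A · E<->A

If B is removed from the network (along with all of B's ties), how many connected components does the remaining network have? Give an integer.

2

Without B, the remaining ties split the others into: {C, F, H, I, K}; {A, D, E, G, J}.
That's 2 separate components.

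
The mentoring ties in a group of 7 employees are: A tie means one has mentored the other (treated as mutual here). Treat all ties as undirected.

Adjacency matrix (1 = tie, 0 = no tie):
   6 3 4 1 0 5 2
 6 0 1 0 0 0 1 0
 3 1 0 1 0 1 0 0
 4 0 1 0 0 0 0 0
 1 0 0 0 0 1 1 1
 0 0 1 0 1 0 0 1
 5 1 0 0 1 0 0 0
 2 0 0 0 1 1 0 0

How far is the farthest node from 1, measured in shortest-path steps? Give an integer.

3

Distances from 1: 0:1, 2:1, 3:2, 4:3, 5:1, 6:2.
The largest is 3 (to 4), so the eccentricity of 1 is 3.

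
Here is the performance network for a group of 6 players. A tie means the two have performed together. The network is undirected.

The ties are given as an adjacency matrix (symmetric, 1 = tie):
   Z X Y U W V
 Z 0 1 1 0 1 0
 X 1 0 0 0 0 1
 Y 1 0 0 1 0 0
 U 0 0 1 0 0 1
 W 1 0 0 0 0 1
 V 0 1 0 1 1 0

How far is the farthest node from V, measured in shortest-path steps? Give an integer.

2

Distances from V: U:1, W:1, X:1, Y:2, Z:2.
The largest is 2 (to Z and Y), so the eccentricity of V is 2.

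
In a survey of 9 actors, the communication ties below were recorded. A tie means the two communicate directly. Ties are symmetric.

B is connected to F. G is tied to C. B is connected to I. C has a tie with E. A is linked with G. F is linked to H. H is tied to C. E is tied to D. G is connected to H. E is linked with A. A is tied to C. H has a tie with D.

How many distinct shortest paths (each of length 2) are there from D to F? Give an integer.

The shortest distance is 2, and the only length-2 path is D–H–F. So there is exactly 1 shortest path.

1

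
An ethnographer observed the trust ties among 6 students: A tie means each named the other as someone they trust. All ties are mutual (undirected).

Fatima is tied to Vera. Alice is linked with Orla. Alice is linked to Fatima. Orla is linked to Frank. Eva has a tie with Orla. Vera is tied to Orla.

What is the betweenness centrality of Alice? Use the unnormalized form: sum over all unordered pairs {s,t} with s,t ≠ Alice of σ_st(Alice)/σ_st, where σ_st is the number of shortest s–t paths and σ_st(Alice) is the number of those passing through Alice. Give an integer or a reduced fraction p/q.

Pairs whose geodesics pass through Alice — Frank–Fatima: 1/2; Eva–Fatima: 1/2; Fatima–Orla: 1/2.
All other pairs contribute 0.
Summing the contributions gives betweenness(Alice) = 3/2.

3/2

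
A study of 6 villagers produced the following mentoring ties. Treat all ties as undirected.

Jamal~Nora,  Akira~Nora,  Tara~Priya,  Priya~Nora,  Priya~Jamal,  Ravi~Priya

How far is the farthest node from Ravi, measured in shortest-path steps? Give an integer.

Distances from Ravi: Akira:3, Jamal:2, Nora:2, Priya:1, Tara:2.
The largest is 3 (to Akira), so the eccentricity of Ravi is 3.

3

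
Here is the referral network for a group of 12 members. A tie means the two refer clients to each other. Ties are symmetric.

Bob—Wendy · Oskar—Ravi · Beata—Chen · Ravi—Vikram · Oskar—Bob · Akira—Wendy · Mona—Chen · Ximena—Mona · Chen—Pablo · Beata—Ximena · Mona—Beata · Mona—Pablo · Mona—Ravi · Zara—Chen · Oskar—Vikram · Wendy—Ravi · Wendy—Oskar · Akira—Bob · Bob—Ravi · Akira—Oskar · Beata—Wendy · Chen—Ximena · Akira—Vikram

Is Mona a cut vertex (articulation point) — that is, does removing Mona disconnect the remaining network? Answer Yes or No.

No

Even without Mona, every remaining node can still reach every other (the residual graph is connected), so Mona is not a cut vertex.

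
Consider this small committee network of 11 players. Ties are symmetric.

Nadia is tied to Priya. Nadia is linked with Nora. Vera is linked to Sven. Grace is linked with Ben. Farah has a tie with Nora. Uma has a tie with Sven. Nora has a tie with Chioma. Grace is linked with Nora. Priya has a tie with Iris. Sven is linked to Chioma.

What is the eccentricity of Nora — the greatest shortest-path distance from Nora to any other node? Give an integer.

3

Distances from Nora: Ben:2, Chioma:1, Farah:1, Grace:1, Iris:3, Nadia:1, Priya:2, Sven:2, Uma:3, Vera:3.
The largest is 3 (to Vera, Uma, and Iris), so the eccentricity of Nora is 3.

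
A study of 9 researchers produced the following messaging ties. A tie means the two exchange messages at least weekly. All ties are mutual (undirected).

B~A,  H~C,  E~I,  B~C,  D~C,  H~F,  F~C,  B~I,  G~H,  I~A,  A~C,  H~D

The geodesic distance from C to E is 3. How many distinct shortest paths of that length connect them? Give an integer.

2

The shortest distance is 3. The length-3 paths are: C–A–I–E; C–B–I–E.
That gives 2 distinct shortest paths.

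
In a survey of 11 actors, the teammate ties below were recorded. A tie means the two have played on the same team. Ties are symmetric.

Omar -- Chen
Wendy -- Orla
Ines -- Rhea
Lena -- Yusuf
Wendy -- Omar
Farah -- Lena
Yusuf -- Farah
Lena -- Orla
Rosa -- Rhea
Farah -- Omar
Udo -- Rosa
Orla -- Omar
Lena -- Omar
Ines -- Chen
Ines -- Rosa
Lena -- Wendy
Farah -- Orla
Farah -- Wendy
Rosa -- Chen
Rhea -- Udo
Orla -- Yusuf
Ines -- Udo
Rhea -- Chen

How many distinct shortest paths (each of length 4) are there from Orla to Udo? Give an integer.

The shortest distance is 4. The length-4 paths are: Orla–Omar–Chen–Ines–Udo; Orla–Omar–Chen–Rhea–Udo; Orla–Omar–Chen–Rosa–Udo.
That gives 3 distinct shortest paths.

3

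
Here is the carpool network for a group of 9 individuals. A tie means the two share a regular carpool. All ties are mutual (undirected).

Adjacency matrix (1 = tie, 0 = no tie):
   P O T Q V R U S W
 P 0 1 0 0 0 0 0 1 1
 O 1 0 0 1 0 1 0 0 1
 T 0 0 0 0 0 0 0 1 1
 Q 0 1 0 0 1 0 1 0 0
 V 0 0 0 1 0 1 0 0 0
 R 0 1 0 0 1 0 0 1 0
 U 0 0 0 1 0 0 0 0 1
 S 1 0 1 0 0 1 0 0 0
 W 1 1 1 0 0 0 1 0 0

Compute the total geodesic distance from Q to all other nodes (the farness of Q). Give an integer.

Distances from Q: O:1, P:2, R:2, S:3, T:3, U:1, V:1, W:2.
Sum = 1 + 2 + 2 + 3 + 3 + 1 + 1 + 2 = 15.

15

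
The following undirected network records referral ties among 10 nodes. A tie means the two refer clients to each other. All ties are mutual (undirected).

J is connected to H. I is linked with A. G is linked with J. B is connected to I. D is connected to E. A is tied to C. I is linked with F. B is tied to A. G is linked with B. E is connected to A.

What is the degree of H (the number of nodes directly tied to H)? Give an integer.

1

H is directly tied to J. That is 1 neighbor, so the degree of H is 1.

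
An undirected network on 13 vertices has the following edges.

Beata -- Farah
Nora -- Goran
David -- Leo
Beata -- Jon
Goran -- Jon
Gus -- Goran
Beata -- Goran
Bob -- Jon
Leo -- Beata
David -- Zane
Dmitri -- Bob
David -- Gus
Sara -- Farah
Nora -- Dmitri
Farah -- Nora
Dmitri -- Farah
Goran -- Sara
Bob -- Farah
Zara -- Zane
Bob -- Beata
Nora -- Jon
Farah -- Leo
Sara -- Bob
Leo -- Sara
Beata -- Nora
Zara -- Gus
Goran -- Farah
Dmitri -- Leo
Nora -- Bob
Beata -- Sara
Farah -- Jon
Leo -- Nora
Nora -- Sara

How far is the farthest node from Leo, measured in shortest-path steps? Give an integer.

3

Distances from Leo: Beata:1, Bob:2, David:1, Dmitri:1, Farah:1, Goran:2, Gus:2, Jon:2, Nora:1, Sara:1, Zane:2, Zara:3.
The largest is 3 (to Zara), so the eccentricity of Leo is 3.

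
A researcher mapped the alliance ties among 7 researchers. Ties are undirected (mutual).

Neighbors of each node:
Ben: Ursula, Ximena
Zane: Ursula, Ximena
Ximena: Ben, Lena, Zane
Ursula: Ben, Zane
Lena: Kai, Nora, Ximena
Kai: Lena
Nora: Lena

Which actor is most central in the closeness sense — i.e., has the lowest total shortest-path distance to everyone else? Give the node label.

Ximena

Farness (sum of distances to all others) for each node — Ben:12, Kai:15, Lena:10, Nora:15, Ursula:15, Ximena:9, Zane:12.
The smallest farness is 9, for Ximena, so Ximena has the highest closeness.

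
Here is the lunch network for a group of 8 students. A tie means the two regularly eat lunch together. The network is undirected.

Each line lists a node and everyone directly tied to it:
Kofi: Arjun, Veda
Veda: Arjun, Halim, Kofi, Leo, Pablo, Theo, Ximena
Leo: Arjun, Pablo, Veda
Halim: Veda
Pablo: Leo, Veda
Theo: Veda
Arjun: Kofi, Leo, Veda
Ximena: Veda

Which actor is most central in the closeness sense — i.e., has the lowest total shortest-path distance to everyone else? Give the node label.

Veda

Farness (sum of distances to all others) for each node — Arjun:11, Halim:13, Kofi:12, Leo:11, Pablo:12, Theo:13, Veda:7, Ximena:13.
The smallest farness is 7, for Veda, so Veda has the highest closeness.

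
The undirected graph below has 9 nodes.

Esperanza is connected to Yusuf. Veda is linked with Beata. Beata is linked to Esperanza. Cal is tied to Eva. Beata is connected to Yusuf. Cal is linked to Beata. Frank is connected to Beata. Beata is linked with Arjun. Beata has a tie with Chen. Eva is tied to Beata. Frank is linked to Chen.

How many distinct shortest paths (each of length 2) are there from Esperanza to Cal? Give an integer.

1

The shortest distance is 2, and the only length-2 path is Esperanza–Beata–Cal. So there is exactly 1 shortest path.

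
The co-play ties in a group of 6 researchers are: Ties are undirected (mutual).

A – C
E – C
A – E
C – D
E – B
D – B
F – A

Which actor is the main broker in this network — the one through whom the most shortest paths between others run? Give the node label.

A

Unnormalized betweenness of each node: A:4, B:1/2, C:5/2, D:1/2, E:5/2, F:0.
A has the largest value, 4, making it the main broker — the node through which the most shortest paths run.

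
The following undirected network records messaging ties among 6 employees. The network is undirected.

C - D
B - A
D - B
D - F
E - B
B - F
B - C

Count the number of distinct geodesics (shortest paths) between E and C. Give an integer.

The shortest distance is 2, and the only length-2 path is E–B–C. So there is exactly 1 shortest path.

1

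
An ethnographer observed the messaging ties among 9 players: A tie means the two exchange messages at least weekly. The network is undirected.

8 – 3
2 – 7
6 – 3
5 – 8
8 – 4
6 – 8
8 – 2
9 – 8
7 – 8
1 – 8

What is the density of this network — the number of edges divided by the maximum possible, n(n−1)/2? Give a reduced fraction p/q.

There are 10 edges and 9 nodes, so the maximum possible is C(9,2) = 36.
Density = 10/36 = 5/18.

5/18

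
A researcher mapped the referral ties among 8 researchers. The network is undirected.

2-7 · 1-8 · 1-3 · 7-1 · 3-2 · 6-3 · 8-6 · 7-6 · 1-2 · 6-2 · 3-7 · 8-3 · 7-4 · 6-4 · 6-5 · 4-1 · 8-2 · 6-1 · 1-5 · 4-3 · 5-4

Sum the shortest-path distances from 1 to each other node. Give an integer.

Distances from 1: 2:1, 3:1, 4:1, 5:1, 6:1, 7:1, 8:1.
Sum = 1 + 1 + 1 + 1 + 1 + 1 + 1 = 7.

7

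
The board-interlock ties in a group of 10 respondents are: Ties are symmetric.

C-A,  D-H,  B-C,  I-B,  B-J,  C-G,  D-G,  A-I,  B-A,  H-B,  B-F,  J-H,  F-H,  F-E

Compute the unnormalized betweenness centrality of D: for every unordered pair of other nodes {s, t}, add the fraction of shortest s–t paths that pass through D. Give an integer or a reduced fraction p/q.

5/2

Pairs whose geodesics pass through D — F–G: 1/2; E–G: 1/2; H–G: 1; J–G: 1/2.
All other pairs contribute 0.
Summing the contributions gives betweenness(D) = 5/2.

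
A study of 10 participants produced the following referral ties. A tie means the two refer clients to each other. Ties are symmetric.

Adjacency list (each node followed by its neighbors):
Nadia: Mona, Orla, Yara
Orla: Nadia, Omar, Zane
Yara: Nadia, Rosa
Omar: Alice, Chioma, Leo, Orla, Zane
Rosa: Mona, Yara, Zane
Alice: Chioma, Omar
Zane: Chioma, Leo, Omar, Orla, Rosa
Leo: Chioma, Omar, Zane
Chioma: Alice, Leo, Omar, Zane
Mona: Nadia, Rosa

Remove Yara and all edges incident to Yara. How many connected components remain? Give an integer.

1

Yara's neighbors (Nadia and Rosa) remain reachable from one another through other ties, so the rest of the network stays in one piece.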